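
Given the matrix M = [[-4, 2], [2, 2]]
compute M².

[[20, -4], [-4, 8]]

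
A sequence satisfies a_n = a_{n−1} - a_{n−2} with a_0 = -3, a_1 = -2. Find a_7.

With companion matrix A = [[1, -1], [1, 0]], [a_n, a_{n−1}]ᵀ = A·[a_{n−1}, a_{n−2}]ᵀ, so [a_7, a_6]ᵀ = A⁶·[a_1, a_0]ᵀ.
A⁶ = [[1, 0], [0, 1]], giving [a_7, a_6]ᵀ = [[-2], [-3]].

-2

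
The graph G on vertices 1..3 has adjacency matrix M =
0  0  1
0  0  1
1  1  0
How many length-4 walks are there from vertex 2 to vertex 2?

The number of length-4 walks from vertex 2 to vertex 2 is entry (2,2) of M^4, where M is the adjacency matrix.
M^2 = [[1, 1, 0], [1, 1, 0], [0, 0, 2]]
M^3 = [[0, 0, 2], [0, 0, 2], [2, 2, 0]]
M^4 = [[2, 2, 0], [2, 2, 0], [0, 0, 4]]

2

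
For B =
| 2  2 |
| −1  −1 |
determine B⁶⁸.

B² = B (a projection; rank 1, trace 1), so B⁶⁸ = B.

[[2, 2], [−1, −1]]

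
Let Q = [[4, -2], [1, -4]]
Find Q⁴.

[[196, 0], [0, 196]]

Q² = [[14, 0], [0, 14]]
Q³ = [[56, -28], [14, -56]]
Q⁴ = [[196, 0], [0, 196]]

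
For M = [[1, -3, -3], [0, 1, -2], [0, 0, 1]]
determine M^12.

[[1, -36, 360], [0, 1, -24], [0, 0, 1]]

M = I + N where N = [[0, -3, -3], [0, 0, -2], [0, 0, 0]] is strictly upper-triangular, so N^3 = 0.
(I + N)^12 = I + 12·N + 66·N^2 = [[1, -36, 360], [0, 1, -24], [0, 0, 1]].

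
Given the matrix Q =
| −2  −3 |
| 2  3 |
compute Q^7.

Q² = Q (a projection; rank 1, trace 1), so Q^7 = Q.

[[−2, −3], [2, 3]]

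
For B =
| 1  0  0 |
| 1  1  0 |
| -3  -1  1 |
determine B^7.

[[1, 0, 0], [7, 1, 0], [-42, -7, 1]]

B = I + N where N = [[0, 0, 0], [1, 0, 0], [-3, -1, 0]] is strictly lower-triangular, so N^3 = 0.
(I + N)^7 = I + 7·N + 21·N^2 = [[1, 0, 0], [7, 1, 0], [-42, -7, 1]].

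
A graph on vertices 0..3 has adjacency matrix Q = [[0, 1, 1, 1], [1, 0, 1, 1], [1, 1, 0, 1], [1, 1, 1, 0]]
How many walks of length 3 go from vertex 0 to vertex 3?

The number of length-3 walks from vertex 0 to vertex 3 is entry (0,3) of Q³, where Q is the adjacency matrix.
Q² = [[3, 2, 2, 2], [2, 3, 2, 2], [2, 2, 3, 2], [2, 2, 2, 3]]
Q³ = [[6, 7, 7, 7], [7, 6, 7, 7], [7, 7, 6, 7], [7, 7, 7, 6]]

7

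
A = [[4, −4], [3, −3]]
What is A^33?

[[4, −4], [3, −3]]

A² = A (a projection; rank 1, trace 1), so A^33 = A.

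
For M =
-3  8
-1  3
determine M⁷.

M² = I (check: tr M = 0 and det M = -1), so M⁷ = M since 7 is odd.

[[-3, 8], [-1, 3]]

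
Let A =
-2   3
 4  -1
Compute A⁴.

A² = [[16, -9], [-12, 13]]
A³ = [[-68, 57], [76, -49]]
A⁴ = [[364, -261], [-348, 277]]

[[364, -261], [-348, 277]]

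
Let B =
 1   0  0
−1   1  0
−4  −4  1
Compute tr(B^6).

B = I + N where N = [[0, 0, 0], [−1, 0, 0], [−4, −4, 0]] is strictly lower-triangular, so N^3 = 0.
(I + N)^6 = I + 6·N + 15·N^2 = [[1, 0, 0], [−6, 1, 0], [36, −24, 1]].

3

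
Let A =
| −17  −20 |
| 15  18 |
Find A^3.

[[−113, −140], [105, 132]]

tr A = 1 and det A = −6, so the characteristic polynomial is λ² − (1)λ + (−6) with roots 3 and −2.
Eigenvectors give P = [[−1, 4], [1, −3]] with P⁻¹ = [[3, 4], [1, 1]], and A = P·diag(3, −2)·P⁻¹.
Then A^3 = P·diag(27, −8)·P⁻¹ = [[−27, −32], [27, 24]] · [[3, 4], [1, 1]] = [[−113, −140], [105, 132]].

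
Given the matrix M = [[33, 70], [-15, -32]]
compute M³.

tr M = 1 and det M = -6, so the characteristic polynomial is λ² − (1)λ + (-6) with roots 3 and -2.
Eigenvectors give P = [[7, -2], [-3, 1]] with P⁻¹ = [[1, 2], [3, 7]], and M = P·diag(3, -2)·P⁻¹.
Then M³ = P·diag(27, -8)·P⁻¹ = [[189, 16], [-81, -8]] · [[1, 2], [3, 7]] = [[237, 490], [-105, -218]].

[[237, 490], [-105, -218]]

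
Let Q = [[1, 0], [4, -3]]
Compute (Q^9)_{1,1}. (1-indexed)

tr Q = -2 and det Q = -3, so the characteristic polynomial is λ² − (-2)λ + (-3) with roots -3 and 1.
Eigenvectors give P = [[0, 1], [-1, 1]] with P⁻¹ = [[1, -1], [1, 0]], and Q = P·diag(-3, 1)·P⁻¹.
Then Q^9 = P·diag(-19683, 1)·P⁻¹ = [[0, 1], [19683, 1]] · [[1, -1], [1, 0]] = [[1, 0], [19684, -19683]].

1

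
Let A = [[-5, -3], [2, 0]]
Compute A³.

[[-65, -57], [38, 30]]

tr A = -5 and det A = 6, so the characteristic polynomial is λ² − (-5)λ + (6) with roots -2 and -3.
Eigenvectors give P = [[-1, -3], [1, 2]] with P⁻¹ = [[2, 3], [-1, -1]], and A = P·diag(-2, -3)·P⁻¹.
Then A³ = P·diag(-8, -27)·P⁻¹ = [[8, 81], [-8, -54]] · [[2, 3], [-1, -1]] = [[-65, -57], [38, 30]].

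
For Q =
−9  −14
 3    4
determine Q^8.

tr Q = −5 and det Q = 6, so the characteristic polynomial is λ² − (−5)λ + (6) with roots −3 and −2.
Eigenvectors give P = [[7, −2], [−3, 1]] with P⁻¹ = [[1, 2], [3, 7]], and Q = P·diag(−3, −2)·P⁻¹.
Then Q^8 = P·diag(6561, 256)·P⁻¹ = [[45927, −512], [−19683, 256]] · [[1, 2], [3, 7]] = [[44391, 88270], [−18915, −37574]].

[[44391, 88270], [−18915, −37574]]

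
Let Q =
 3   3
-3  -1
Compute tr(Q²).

-8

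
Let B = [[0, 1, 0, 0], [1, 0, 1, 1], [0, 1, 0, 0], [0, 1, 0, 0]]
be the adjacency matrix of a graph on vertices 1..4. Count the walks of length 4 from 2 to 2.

9

The number of length-4 walks from vertex 2 to vertex 2 is entry (2,2) of B^4, where B is the adjacency matrix.
B^2 = [[1, 0, 1, 1], [0, 3, 0, 0], [1, 0, 1, 1], [1, 0, 1, 1]]
B^3 = [[0, 3, 0, 0], [3, 0, 3, 3], [0, 3, 0, 0], [0, 3, 0, 0]]
B^4 = [[3, 0, 3, 3], [0, 9, 0, 0], [3, 0, 3, 3], [3, 0, 3, 3]]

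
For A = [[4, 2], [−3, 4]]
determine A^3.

A^2 = [[10, 16], [−24, 10]]
A^3 = [[−8, 84], [−126, −8]]

[[−8, 84], [−126, −8]]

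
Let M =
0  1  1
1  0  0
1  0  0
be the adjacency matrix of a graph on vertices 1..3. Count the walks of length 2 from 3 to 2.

The number of length-2 walks from vertex 3 to vertex 2 is entry (3,2) of M², where M is the adjacency matrix.
M² = [[2, 0, 0], [0, 1, 1], [0, 1, 1]]

1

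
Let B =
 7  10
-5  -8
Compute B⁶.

[[-601, -1330], [665, 1394]]

tr B = -1 and det B = -6, so the characteristic polynomial is λ² − (-1)λ + (-6) with roots -3 and 2.
Eigenvectors give P = [[1, -2], [-1, 1]] with P⁻¹ = [[-1, -2], [-1, -1]], and B = P·diag(-3, 2)·P⁻¹.
Then B⁶ = P·diag(729, 64)·P⁻¹ = [[729, -128], [-729, 64]] · [[-1, -2], [-1, -1]] = [[-601, -1330], [665, 1394]].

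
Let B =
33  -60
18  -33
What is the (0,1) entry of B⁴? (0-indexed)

tr B = 0 and det B = -9, so the characteristic polynomial is λ² − (0)λ + (-9) with roots -3 and 3.
Eigenvectors give P = [[-5, 2], [-3, 1]] with P⁻¹ = [[1, -2], [3, -5]], and B = P·diag(-3, 3)·P⁻¹.
Then B⁴ = P·diag(81, 81)·P⁻¹ = [[-405, 162], [-243, 81]] · [[1, -2], [3, -5]] = [[81, 0], [0, 81]].

0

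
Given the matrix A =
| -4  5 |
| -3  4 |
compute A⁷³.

[[-4, 5], [-3, 4]]

A² = I (check: tr A = 0 and det A = -1), so A⁷³ = A since 73 is odd.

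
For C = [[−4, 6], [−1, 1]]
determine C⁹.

tr C = −3 and det C = 2, so the characteristic polynomial is λ² − (−3)λ + (2) with roots −2 and −1.
Eigenvectors give P = [[3, −2], [1, −1]] with P⁻¹ = [[1, −2], [1, −3]], and C = P·diag(−2, −1)·P⁻¹.
Then C⁹ = P·diag(−512, −1)·P⁻¹ = [[−1536, 2], [−512, 1]] · [[1, −2], [1, −3]] = [[−1534, 3066], [−511, 1021]].

[[−1534, 3066], [−511, 1021]]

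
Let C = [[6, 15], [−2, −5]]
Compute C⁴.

[[6, 15], [−2, −5]]

C² = C (a projection; rank 1, trace 1), so C⁴ = C.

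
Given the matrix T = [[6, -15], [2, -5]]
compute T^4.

T² = T (a projection; rank 1, trace 1), so T^4 = T.

[[6, -15], [2, -5]]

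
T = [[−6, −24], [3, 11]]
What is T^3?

[[−144, −456], [57, 179]]

tr T = 5 and det T = 6, so the characteristic polynomial is λ² − (5)λ + (6) with roots 3 and 2.
Eigenvectors give P = [[−8, −3], [3, 1]] with P⁻¹ = [[1, 3], [−3, −8]], and T = P·diag(3, 2)·P⁻¹.
Then T^3 = P·diag(27, 8)·P⁻¹ = [[−216, −24], [81, 8]] · [[1, 3], [−3, −8]] = [[−144, −456], [57, 179]].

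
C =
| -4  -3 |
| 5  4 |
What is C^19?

[[-4, -3], [5, 4]]

C² = I (check: tr C = 0 and det C = -1), so C^19 = C since 19 is odd.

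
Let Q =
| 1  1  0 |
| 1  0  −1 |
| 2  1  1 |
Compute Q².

[[2, 1, −1], [−1, 0, −1], [5, 3, 0]]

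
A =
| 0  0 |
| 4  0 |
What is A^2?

[[0, 0], [0, 0]]

A is strictly triangular, hence nilpotent: A^2 = 0, so A^2 = 0.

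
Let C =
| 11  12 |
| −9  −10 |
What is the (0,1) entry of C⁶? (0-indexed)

tr C = 1 and det C = −2, so the characteristic polynomial is λ² − (1)λ + (−2) with roots 2 and −1.
Eigenvectors give P = [[−4, 1], [3, −1]] with P⁻¹ = [[−1, −1], [−3, −4]], and C = P·diag(2, −1)·P⁻¹.
Then C⁶ = P·diag(64, 1)·P⁻¹ = [[−256, 1], [192, −1]] · [[−1, −1], [−3, −4]] = [[253, 252], [−189, −188]].

252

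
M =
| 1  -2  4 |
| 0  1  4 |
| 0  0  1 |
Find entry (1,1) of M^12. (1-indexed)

1

M = I + N where N = [[0, -2, 4], [0, 0, 4], [0, 0, 0]] is strictly upper-triangular, so N^3 = 0.
(I + N)^12 = I + 12·N + 66·N^2 = [[1, -24, -480], [0, 1, 48], [0, 0, 1]].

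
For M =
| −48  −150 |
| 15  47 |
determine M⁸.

tr M = −1 and det M = −6, so the characteristic polynomial is λ² − (−1)λ + (−6) with roots 2 and −3.
Eigenvectors give P = [[−3, 10], [1, −3]] with P⁻¹ = [[3, 10], [1, 3]], and M = P·diag(2, −3)·P⁻¹.
Then M⁸ = P·diag(256, 6561)·P⁻¹ = [[−768, 65610], [256, −19683]] · [[3, 10], [1, 3]] = [[63306, 189150], [−18915, −56489]].

[[63306, 189150], [−18915, −56489]]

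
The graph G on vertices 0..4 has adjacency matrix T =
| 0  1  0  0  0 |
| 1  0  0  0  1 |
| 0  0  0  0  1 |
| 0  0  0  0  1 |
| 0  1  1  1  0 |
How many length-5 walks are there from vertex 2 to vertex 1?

0

The number of length-5 walks from vertex 2 to vertex 1 is entry (2,1) of T⁵, where T is the adjacency matrix.
T² = [[1, 0, 0, 0, 1], [0, 2, 1, 1, 0], [0, 1, 1, 1, 0], [0, 1, 1, 1, 0], [1, 0, 0, 0, 3]]
T³ = [[0, 2, 1, 1, 0], [2, 0, 0, 0, 4], [1, 0, 0, 0, 3], [1, 0, 0, 0, 3], [0, 4, 3, 3, 0]]
T⁴ = [[2, 0, 0, 0, 4], [0, 6, 4, 4, 0], [0, 4, 3, 3, 0], [0, 4, 3, 3, 0], [4, 0, 0, 0, 10]]
T⁵ = [[0, 6, 4, 4, 0], [6, 0, 0, 0, 14], [4, 0, 0, 0, 10], [4, 0, 0, 0, 10], [0, 14, 10, 10, 0]]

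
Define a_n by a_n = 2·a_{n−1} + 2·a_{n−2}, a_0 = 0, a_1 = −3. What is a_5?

With companion matrix Q = [[2, 2], [1, 0]], [a_n, a_{n−1}]ᵀ = Q·[a_{n−1}, a_{n−2}]ᵀ, so [a_5, a_4]ᵀ = Q⁴·[a_1, a_0]ᵀ.
Q⁴ = [[44, 32], [16, 12]], giving [a_5, a_4]ᵀ = [[−132], [−48]].

−132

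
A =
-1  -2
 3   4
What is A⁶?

tr A = 3 and det A = 2, so the characteristic polynomial is λ² − (3)λ + (2) with roots 1 and 2.
Eigenvectors give P = [[1, 2], [-1, -3]] with P⁻¹ = [[3, 2], [-1, -1]], and A = P·diag(1, 2)·P⁻¹.
Then A⁶ = P·diag(1, 64)·P⁻¹ = [[1, 128], [-1, -192]] · [[3, 2], [-1, -1]] = [[-125, -126], [189, 190]].

[[-125, -126], [189, 190]]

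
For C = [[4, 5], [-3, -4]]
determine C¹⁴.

C² = I (check: tr C = 0 and det C = -1), so C¹⁴ = I since 14 is even.

[[1, 0], [0, 1]]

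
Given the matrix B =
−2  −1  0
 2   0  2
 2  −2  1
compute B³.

B² = [[2, 2, −2], [0, −6, 2], [−6, −4, −3]]
B³ = [[−4, 2, 2], [−8, −4, −10], [−2, 12, −11]]

[[−4, 2, 2], [−8, −4, −10], [−2, 12, −11]]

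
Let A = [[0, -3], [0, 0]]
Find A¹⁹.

A is strictly triangular, hence nilpotent: A² = 0, so A¹⁹ = 0.

[[0, 0], [0, 0]]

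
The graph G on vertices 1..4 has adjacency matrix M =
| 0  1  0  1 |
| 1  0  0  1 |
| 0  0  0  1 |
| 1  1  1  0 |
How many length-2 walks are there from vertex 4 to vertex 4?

The number of length-2 walks from vertex 4 to vertex 4 is entry (4,4) of M^2, where M is the adjacency matrix.
M^2 = [[2, 1, 1, 1], [1, 2, 1, 1], [1, 1, 1, 0], [1, 1, 0, 3]]

3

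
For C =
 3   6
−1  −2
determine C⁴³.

C² = C (a projection; rank 1, trace 1), so C⁴³ = C.

[[3, 6], [−1, −2]]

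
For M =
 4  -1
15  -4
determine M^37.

M² = I (check: tr M = 0 and det M = -1), so M^37 = M since 37 is odd.

[[4, -1], [15, -4]]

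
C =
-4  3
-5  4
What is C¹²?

[[1, 0], [0, 1]]

C² = I (check: tr C = 0 and det C = -1), so C¹² = I since 12 is even.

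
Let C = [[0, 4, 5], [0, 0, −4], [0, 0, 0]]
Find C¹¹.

C is strictly triangular, hence nilpotent: C³ = 0, so C¹¹ = 0.

[[0, 0, 0], [0, 0, 0], [0, 0, 0]]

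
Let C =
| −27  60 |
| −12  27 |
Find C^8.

[[6561, 0], [0, 6561]]

tr C = 0 and det C = −9, so the characteristic polynomial is λ² − (0)λ + (−9) with roots 3 and −3.
Eigenvectors give P = [[2, 5], [1, 2]] with P⁻¹ = [[−2, 5], [1, −2]], and C = P·diag(3, −3)·P⁻¹.
Then C^8 = P·diag(6561, 6561)·P⁻¹ = [[13122, 32805], [6561, 13122]] · [[−2, 5], [1, −2]] = [[6561, 0], [0, 6561]].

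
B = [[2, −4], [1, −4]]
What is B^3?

B^2 = [[0, 8], [−2, 12]]
B^3 = [[8, −32], [8, −40]]

[[8, −32], [8, −40]]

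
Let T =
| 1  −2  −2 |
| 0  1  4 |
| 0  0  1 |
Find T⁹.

[[1, −18, −306], [0, 1, 36], [0, 0, 1]]

T = I + N where N = [[0, −2, −2], [0, 0, 4], [0, 0, 0]] is strictly upper-triangular, so N³ = 0.
(I + N)⁹ = I + 9·N + 36·N² = [[1, −18, −306], [0, 1, 36], [0, 0, 1]].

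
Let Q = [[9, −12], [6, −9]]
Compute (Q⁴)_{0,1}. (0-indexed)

tr Q = 0 and det Q = −9, so the characteristic polynomial is λ² − (0)λ + (−9) with roots 3 and −3.
Eigenvectors give P = [[2, −1], [1, −1]] with P⁻¹ = [[1, −1], [1, −2]], and Q = P·diag(3, −3)·P⁻¹.
Then Q⁴ = P·diag(81, 81)·P⁻¹ = [[162, −81], [81, −81]] · [[1, −1], [1, −2]] = [[81, 0], [0, 81]].

0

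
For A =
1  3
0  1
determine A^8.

[[1, 24], [0, 1]]

A = I + N where N = [[0, 3], [0, 0]] is strictly upper-triangular, so N^2 = 0.
(I + N)^8 = I + 8·N = [[1, 24], [0, 1]].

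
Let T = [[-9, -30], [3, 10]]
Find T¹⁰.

[[-9, -30], [3, 10]]

T² = T (a projection; rank 1, trace 1), so T¹⁰ = T.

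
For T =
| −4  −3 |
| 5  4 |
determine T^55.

[[−4, −3], [5, 4]]

T² = I (check: tr T = 0 and det T = −1), so T^55 = T since 55 is odd.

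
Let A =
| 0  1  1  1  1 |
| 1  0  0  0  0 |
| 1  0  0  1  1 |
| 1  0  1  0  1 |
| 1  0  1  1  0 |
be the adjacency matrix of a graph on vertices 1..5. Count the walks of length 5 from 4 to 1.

72

The number of length-5 walks from vertex 4 to vertex 1 is entry (4,1) of A⁵, where A is the adjacency matrix.
A² = [[4, 0, 2, 2, 2], [0, 1, 1, 1, 1], [2, 1, 3, 2, 2], [2, 1, 2, 3, 2], [2, 1, 2, 2, 3]]
A³ = [[6, 4, 8, 8, 8], [4, 0, 2, 2, 2], [8, 2, 6, 7, 7], [8, 2, 7, 6, 7], [8, 2, 7, 7, 6]]
A⁴ = [[28, 6, 22, 22, 22], [6, 4, 8, 8, 8], [22, 8, 22, 21, 21], [22, 8, 21, 22, 21], [22, 8, 21, 21, 22]]
A⁵ = [[72, 28, 72, 72, 72], [28, 6, 22, 22, 22], [72, 22, 64, 65, 65], [72, 22, 65, 64, 65], [72, 22, 65, 65, 64]]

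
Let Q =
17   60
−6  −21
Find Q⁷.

tr Q = −4 and det Q = 3, so the characteristic polynomial is λ² − (−4)λ + (3) with roots −1 and −3.
Eigenvectors give P = [[10, −3], [−3, 1]] with P⁻¹ = [[1, 3], [3, 10]], and Q = P·diag(−1, −3)·P⁻¹.
Then Q⁷ = P·diag(−1, −2187)·P⁻¹ = [[−10, 6561], [3, −2187]] · [[1, 3], [3, 10]] = [[19673, 65580], [−6558, −21861]].

[[19673, 65580], [−6558, −21861]]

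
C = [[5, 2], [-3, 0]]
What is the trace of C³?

tr C = 5 and det C = 6, so the characteristic polynomial is λ² − (5)λ + (6) with roots 2 and 3.
Eigenvectors give P = [[-2, -1], [3, 1]] with P⁻¹ = [[1, 1], [-3, -2]], and C = P·diag(2, 3)·P⁻¹.
Then C³ = P·diag(8, 27)·P⁻¹ = [[-16, -27], [24, 27]] · [[1, 1], [-3, -2]] = [[65, 38], [-57, -30]].

35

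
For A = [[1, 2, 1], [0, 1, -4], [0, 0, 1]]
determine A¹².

[[1, 24, -516], [0, 1, -48], [0, 0, 1]]

A = I + N where N = [[0, 2, 1], [0, 0, -4], [0, 0, 0]] is strictly upper-triangular, so N³ = 0.
(I + N)¹² = I + 12·N + 66·N² = [[1, 24, -516], [0, 1, -48], [0, 0, 1]].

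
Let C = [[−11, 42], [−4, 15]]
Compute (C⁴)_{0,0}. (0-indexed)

−479

tr C = 4 and det C = 3, so the characteristic polynomial is λ² − (4)λ + (3) with roots 3 and 1.
Eigenvectors give P = [[3, 7], [1, 2]] with P⁻¹ = [[−2, 7], [1, −3]], and C = P·diag(3, 1)·P⁻¹.
Then C⁴ = P·diag(81, 1)·P⁻¹ = [[243, 7], [81, 2]] · [[−2, 7], [1, −3]] = [[−479, 1680], [−160, 561]].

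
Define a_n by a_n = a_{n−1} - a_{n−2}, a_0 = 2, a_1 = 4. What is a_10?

With companion matrix B = [[1, -1], [1, 0]], [a_n, a_{n−1}]ᵀ = B·[a_{n−1}, a_{n−2}]ᵀ, so [a_10, a_9]ᵀ = B⁹·[a_1, a_0]ᵀ.
B⁹ = [[-1, 0], [0, -1]], giving [a_10, a_9]ᵀ = [[-4], [-2]].

-4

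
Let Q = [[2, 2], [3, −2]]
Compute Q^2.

[[10, 0], [0, 10]]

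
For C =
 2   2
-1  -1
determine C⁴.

[[2, 2], [-1, -1]]

C² = C (a projection; rank 1, trace 1), so C⁴ = C.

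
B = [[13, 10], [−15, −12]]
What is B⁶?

[[2059, 1330], [−1995, −1266]]

tr B = 1 and det B = −6, so the characteristic polynomial is λ² − (1)λ + (−6) with roots −2 and 3.
Eigenvectors give P = [[−2, −1], [3, 1]] with P⁻¹ = [[1, 1], [−3, −2]], and B = P·diag(−2, 3)·P⁻¹.
Then B⁶ = P·diag(64, 729)·P⁻¹ = [[−128, −729], [192, 729]] · [[1, 1], [−3, −2]] = [[2059, 1330], [−1995, −1266]].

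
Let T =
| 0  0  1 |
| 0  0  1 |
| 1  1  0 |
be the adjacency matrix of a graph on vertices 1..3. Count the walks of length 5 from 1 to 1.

The number of length-5 walks from vertex 1 to vertex 1 is entry (1,1) of T⁵, where T is the adjacency matrix.
T² = [[1, 1, 0], [1, 1, 0], [0, 0, 2]]
T³ = [[0, 0, 2], [0, 0, 2], [2, 2, 0]]
T⁴ = [[2, 2, 0], [2, 2, 0], [0, 0, 4]]
T⁵ = [[0, 0, 4], [0, 0, 4], [4, 4, 0]]

0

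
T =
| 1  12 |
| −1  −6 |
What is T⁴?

tr T = −5 and det T = 6, so the characteristic polynomial is λ² − (−5)λ + (6) with roots −3 and −2.
Eigenvectors give P = [[−3, −4], [1, 1]] with P⁻¹ = [[1, 4], [−1, −3]], and T = P·diag(−3, −2)·P⁻¹.
Then T⁴ = P·diag(81, 16)·P⁻¹ = [[−243, −64], [81, 16]] · [[1, 4], [−1, −3]] = [[−179, −780], [65, 276]].

[[−179, −780], [65, 276]]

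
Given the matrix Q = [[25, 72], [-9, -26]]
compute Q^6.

[[-503, -1512], [189, 568]]

tr Q = -1 and det Q = -2, so the characteristic polynomial is λ² − (-1)λ + (-2) with roots -2 and 1.
Eigenvectors give P = [[8, -3], [-3, 1]] with P⁻¹ = [[-1, -3], [-3, -8]], and Q = P·diag(-2, 1)·P⁻¹.
Then Q^6 = P·diag(64, 1)·P⁻¹ = [[512, -3], [-192, 1]] · [[-1, -3], [-3, -8]] = [[-503, -1512], [189, 568]].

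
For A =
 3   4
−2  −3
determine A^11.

A² = I (check: tr A = 0 and det A = −1), so A^11 = A since 11 is odd.

[[3, 4], [−2, −3]]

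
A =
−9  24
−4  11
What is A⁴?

[[−159, 480], [−80, 241]]

tr A = 2 and det A = −3, so the characteristic polynomial is λ² − (2)λ + (−3) with roots −1 and 3.
Eigenvectors give P = [[3, −2], [1, −1]] with P⁻¹ = [[1, −2], [1, −3]], and A = P·diag(−1, 3)·P⁻¹.
Then A⁴ = P·diag(1, 81)·P⁻¹ = [[3, −162], [1, −81]] · [[1, −2], [1, −3]] = [[−159, 480], [−80, 241]].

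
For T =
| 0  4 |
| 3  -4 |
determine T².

[[12, -16], [-12, 28]]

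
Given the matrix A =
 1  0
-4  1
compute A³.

A = I + N where N = [[0, 0], [-4, 0]] is strictly lower-triangular, so N² = 0.
(I + N)³ = I + 3·N = [[1, 0], [-12, 1]].

[[1, 0], [-12, 1]]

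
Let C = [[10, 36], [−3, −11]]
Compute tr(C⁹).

tr C = −1 and det C = −2, so the characteristic polynomial is λ² − (−1)λ + (−2) with roots −2 and 1.
Eigenvectors give P = [[−3, −4], [1, 1]] with P⁻¹ = [[1, 4], [−1, −3]], and C = P·diag(−2, 1)·P⁻¹.
Then C⁹ = P·diag(−512, 1)·P⁻¹ = [[1536, −4], [−512, 1]] · [[1, 4], [−1, −3]] = [[1540, 6156], [−513, −2051]].

−511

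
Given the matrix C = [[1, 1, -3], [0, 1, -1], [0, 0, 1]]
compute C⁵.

[[1, 5, -25], [0, 1, -5], [0, 0, 1]]

C = I + N where N = [[0, 1, -3], [0, 0, -1], [0, 0, 0]] is strictly upper-triangular, so N³ = 0.
(I + N)⁵ = I + 5·N + 10·N² = [[1, 5, -25], [0, 1, -5], [0, 0, 1]].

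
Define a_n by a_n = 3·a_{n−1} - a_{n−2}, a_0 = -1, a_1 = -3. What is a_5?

With companion matrix T = [[3, -1], [1, 0]], [a_n, a_{n−1}]ᵀ = T·[a_{n−1}, a_{n−2}]ᵀ, so [a_5, a_4]ᵀ = T⁴·[a_1, a_0]ᵀ.
T⁴ = [[55, -21], [21, -8]], giving [a_5, a_4]ᵀ = [[-144], [-55]].

-144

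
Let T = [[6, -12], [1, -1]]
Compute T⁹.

tr T = 5 and det T = 6, so the characteristic polynomial is λ² − (5)λ + (6) with roots 2 and 3.
Eigenvectors give P = [[3, 4], [1, 1]] with P⁻¹ = [[-1, 4], [1, -3]], and T = P·diag(2, 3)·P⁻¹.
Then T⁹ = P·diag(512, 19683)·P⁻¹ = [[1536, 78732], [512, 19683]] · [[-1, 4], [1, -3]] = [[77196, -230052], [19171, -57001]].

[[77196, -230052], [19171, -57001]]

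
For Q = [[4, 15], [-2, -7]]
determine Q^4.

[[-74, -225], [30, 91]]

tr Q = -3 and det Q = 2, so the characteristic polynomial is λ² − (-3)λ + (2) with roots -1 and -2.
Eigenvectors give P = [[3, -5], [-1, 2]] with P⁻¹ = [[2, 5], [1, 3]], and Q = P·diag(-1, -2)·P⁻¹.
Then Q^4 = P·diag(1, 16)·P⁻¹ = [[3, -80], [-1, 32]] · [[2, 5], [1, 3]] = [[-74, -225], [30, 91]].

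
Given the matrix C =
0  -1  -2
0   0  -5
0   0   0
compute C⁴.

[[0, 0, 0], [0, 0, 0], [0, 0, 0]]

C is strictly triangular, hence nilpotent: C³ = 0, so C⁴ = 0.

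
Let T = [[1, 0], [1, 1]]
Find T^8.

T = I + N where N = [[0, 0], [1, 0]] is strictly lower-triangular, so N^2 = 0.
(I + N)^8 = I + 8·N = [[1, 0], [8, 1]].

[[1, 0], [8, 1]]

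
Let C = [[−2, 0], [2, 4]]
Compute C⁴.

C² = [[4, 0], [4, 16]]
C³ = [[−8, 0], [24, 64]]
C⁴ = [[16, 0], [80, 256]]

[[16, 0], [80, 256]]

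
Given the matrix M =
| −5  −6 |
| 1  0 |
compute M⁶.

[[2059, 3990], [−665, −1266]]

tr M = −5 and det M = 6, so the characteristic polynomial is λ² − (−5)λ + (6) with roots −3 and −2.
Eigenvectors give P = [[−3, 2], [1, −1]] with P⁻¹ = [[−1, −2], [−1, −3]], and M = P·diag(−3, −2)·P⁻¹.
Then M⁶ = P·diag(729, 64)·P⁻¹ = [[−2187, 128], [729, −64]] · [[−1, −2], [−1, −3]] = [[2059, 3990], [−665, −1266]].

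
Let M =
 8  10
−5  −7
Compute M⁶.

[[1394, 1330], [−665, −601]]

tr M = 1 and det M = −6, so the characteristic polynomial is λ² − (1)λ + (−6) with roots 3 and −2.
Eigenvectors give P = [[−2, −1], [1, 1]] with P⁻¹ = [[−1, −1], [1, 2]], and M = P·diag(3, −2)·P⁻¹.
Then M⁶ = P·diag(729, 64)·P⁻¹ = [[−1458, −64], [729, 64]] · [[−1, −1], [1, 2]] = [[1394, 1330], [−665, −601]].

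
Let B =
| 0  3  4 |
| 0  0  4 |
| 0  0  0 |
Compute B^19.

B is strictly triangular, hence nilpotent: B^3 = 0, so B^19 = 0.

[[0, 0, 0], [0, 0, 0], [0, 0, 0]]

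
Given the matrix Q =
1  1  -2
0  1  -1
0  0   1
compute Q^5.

[[1, 5, -20], [0, 1, -5], [0, 0, 1]]

Q = I + N where N = [[0, 1, -2], [0, 0, -1], [0, 0, 0]] is strictly upper-triangular, so N^3 = 0.
(I + N)^5 = I + 5·N + 10·N^2 = [[1, 5, -20], [0, 1, -5], [0, 0, 1]].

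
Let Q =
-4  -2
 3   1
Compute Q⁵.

[[-94, -62], [93, 61]]

tr Q = -3 and det Q = 2, so the characteristic polynomial is λ² − (-3)λ + (2) with roots -2 and -1.
Eigenvectors give P = [[-1, -2], [1, 3]] with P⁻¹ = [[-3, -2], [1, 1]], and Q = P·diag(-2, -1)·P⁻¹.
Then Q⁵ = P·diag(-32, -1)·P⁻¹ = [[32, 2], [-32, -3]] · [[-3, -2], [1, 1]] = [[-94, -62], [93, 61]].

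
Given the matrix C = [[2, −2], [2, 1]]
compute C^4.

[[−36, 18], [−18, −27]]

C^2 = [[0, −6], [6, −3]]
C^3 = [[−12, −6], [6, −15]]
C^4 = [[−36, 18], [−18, −27]]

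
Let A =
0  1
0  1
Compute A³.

[[0, 1], [0, 1]]

A² = [[0, 1], [0, 1]]
A³ = [[0, 1], [0, 1]]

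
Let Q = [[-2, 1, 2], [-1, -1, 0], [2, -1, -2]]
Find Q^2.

[[7, -5, -8], [3, 0, -2], [-7, 5, 8]]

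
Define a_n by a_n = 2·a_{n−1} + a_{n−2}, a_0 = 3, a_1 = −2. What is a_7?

−128

With companion matrix Q = [[2, 1], [1, 0]], [a_n, a_{n−1}]ᵀ = Q·[a_{n−1}, a_{n−2}]ᵀ, so [a_7, a_6]ᵀ = Q⁶·[a_1, a_0]ᵀ.
Q⁶ = [[169, 70], [70, 29]], giving [a_7, a_6]ᵀ = [[−128], [−53]].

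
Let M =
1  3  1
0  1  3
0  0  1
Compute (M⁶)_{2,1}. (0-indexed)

M = I + N where N = [[0, 3, 1], [0, 0, 3], [0, 0, 0]] is strictly upper-triangular, so N³ = 0.
(I + N)⁶ = I + 6·N + 15·N² = [[1, 18, 141], [0, 1, 18], [0, 0, 1]].

0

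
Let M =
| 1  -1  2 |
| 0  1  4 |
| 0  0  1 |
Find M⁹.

M = I + N where N = [[0, -1, 2], [0, 0, 4], [0, 0, 0]] is strictly upper-triangular, so N³ = 0.
(I + N)⁹ = I + 9·N + 36·N² = [[1, -9, -126], [0, 1, 36], [0, 0, 1]].

[[1, -9, -126], [0, 1, 36], [0, 0, 1]]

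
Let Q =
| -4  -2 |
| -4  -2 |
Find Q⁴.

Q² = [[24, 12], [24, 12]]
Q³ = [[-144, -72], [-144, -72]]
Q⁴ = [[864, 432], [864, 432]]

[[864, 432], [864, 432]]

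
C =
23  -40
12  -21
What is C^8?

tr C = 2 and det C = -3, so the characteristic polynomial is λ² − (2)λ + (-3) with roots -1 and 3.
Eigenvectors give P = [[5, 2], [3, 1]] with P⁻¹ = [[-1, 2], [3, -5]], and C = P·diag(-1, 3)·P⁻¹.
Then C^8 = P·diag(1, 6561)·P⁻¹ = [[5, 13122], [3, 6561]] · [[-1, 2], [3, -5]] = [[39361, -65600], [19680, -32799]].

[[39361, -65600], [19680, -32799]]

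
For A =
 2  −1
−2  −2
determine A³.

A² = [[6, 0], [0, 6]]
A³ = [[12, −6], [−12, −12]]

[[12, −6], [−12, −12]]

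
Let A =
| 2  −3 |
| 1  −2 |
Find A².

[[1, 0], [0, 1]]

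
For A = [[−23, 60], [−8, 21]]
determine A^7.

tr A = −2 and det A = −3, so the characteristic polynomial is λ² − (−2)λ + (−3) with roots −3 and 1.
Eigenvectors give P = [[3, −5], [1, −2]] with P⁻¹ = [[2, −5], [1, −3]], and A = P·diag(−3, 1)·P⁻¹.
Then A^7 = P·diag(−2187, 1)·P⁻¹ = [[−6561, −5], [−2187, −2]] · [[2, −5], [1, −3]] = [[−13127, 32820], [−4376, 10941]].

[[−13127, 32820], [−4376, 10941]]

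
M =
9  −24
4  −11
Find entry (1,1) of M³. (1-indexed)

57

tr M = −2 and det M = −3, so the characteristic polynomial is λ² − (−2)λ + (−3) with roots −3 and 1.
Eigenvectors give P = [[−2, 3], [−1, 1]] with P⁻¹ = [[1, −3], [1, −2]], and M = P·diag(−3, 1)·P⁻¹.
Then M³ = P·diag(−27, 1)·P⁻¹ = [[54, 3], [27, 1]] · [[1, −3], [1, −2]] = [[57, −168], [28, −83]].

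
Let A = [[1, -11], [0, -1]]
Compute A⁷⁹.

A² = I (check: tr A = 0 and det A = -1), so A⁷⁹ = A since 79 is odd.

[[1, -11], [0, -1]]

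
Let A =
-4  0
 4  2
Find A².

[[16, 0], [-8, 4]]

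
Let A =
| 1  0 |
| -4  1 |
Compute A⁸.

[[1, 0], [-32, 1]]

A = I + N where N = [[0, 0], [-4, 0]] is strictly lower-triangular, so N² = 0.
(I + N)⁸ = I + 8·N = [[1, 0], [-32, 1]].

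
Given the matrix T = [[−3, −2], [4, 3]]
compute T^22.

T² = I (check: tr T = 0 and det T = −1), so T^22 = I since 22 is even.

[[1, 0], [0, 1]]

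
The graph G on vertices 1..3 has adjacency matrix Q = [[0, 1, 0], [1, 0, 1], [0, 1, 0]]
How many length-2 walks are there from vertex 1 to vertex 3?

1

The number of length-2 walks from vertex 1 to vertex 3 is entry (1,3) of Q², where Q is the adjacency matrix.
Q² = [[1, 0, 1], [0, 2, 0], [1, 0, 1]]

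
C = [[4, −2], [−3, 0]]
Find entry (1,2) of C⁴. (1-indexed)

C² = [[22, −8], [−12, 6]]
C³ = [[112, −44], [−66, 24]]
C⁴ = [[580, −224], [−336, 132]]

−224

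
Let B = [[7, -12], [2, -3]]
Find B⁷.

[[6559, -13116], [2186, -4371]]

tr B = 4 and det B = 3, so the characteristic polynomial is λ² − (4)λ + (3) with roots 1 and 3.
Eigenvectors give P = [[-2, -3], [-1, -1]] with P⁻¹ = [[1, -3], [-1, 2]], and B = P·diag(1, 3)·P⁻¹.
Then B⁷ = P·diag(1, 2187)·P⁻¹ = [[-2, -6561], [-1, -2187]] · [[1, -3], [-1, 2]] = [[6559, -13116], [2186, -4371]].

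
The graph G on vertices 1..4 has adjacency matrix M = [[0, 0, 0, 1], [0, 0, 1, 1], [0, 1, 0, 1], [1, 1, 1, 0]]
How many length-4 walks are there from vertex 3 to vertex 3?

7

The number of length-4 walks from vertex 3 to vertex 3 is entry (3,3) of M^4, where M is the adjacency matrix.
M^2 = [[1, 1, 1, 0], [1, 2, 1, 1], [1, 1, 2, 1], [0, 1, 1, 3]]
M^3 = [[0, 1, 1, 3], [1, 2, 3, 4], [1, 3, 2, 4], [3, 4, 4, 2]]
M^4 = [[3, 4, 4, 2], [4, 7, 6, 6], [4, 6, 7, 6], [2, 6, 6, 11]]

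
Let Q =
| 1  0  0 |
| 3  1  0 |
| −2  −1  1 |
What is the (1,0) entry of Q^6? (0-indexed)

Q = I + N where N = [[0, 0, 0], [3, 0, 0], [−2, −1, 0]] is strictly lower-triangular, so N^3 = 0.
(I + N)^6 = I + 6·N + 15·N^2 = [[1, 0, 0], [18, 1, 0], [−57, −6, 1]].

18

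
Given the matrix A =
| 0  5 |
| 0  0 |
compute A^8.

A is strictly triangular, hence nilpotent: A^2 = 0, so A^8 = 0.

[[0, 0], [0, 0]]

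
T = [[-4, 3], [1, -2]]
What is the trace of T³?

-126

T² = [[19, -18], [-6, 7]]
T³ = [[-94, 93], [31, -32]]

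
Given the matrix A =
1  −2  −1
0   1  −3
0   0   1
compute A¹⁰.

A = I + N where N = [[0, −2, −1], [0, 0, −3], [0, 0, 0]] is strictly upper-triangular, so N³ = 0.
(I + N)¹⁰ = I + 10·N + 45·N² = [[1, −20, 260], [0, 1, −30], [0, 0, 1]].

[[1, −20, 260], [0, 1, −30], [0, 0, 1]]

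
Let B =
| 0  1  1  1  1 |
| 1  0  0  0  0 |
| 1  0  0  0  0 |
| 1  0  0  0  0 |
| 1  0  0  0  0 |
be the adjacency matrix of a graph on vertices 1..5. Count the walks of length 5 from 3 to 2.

The number of length-5 walks from vertex 3 to vertex 2 is entry (3,2) of B⁵, where B is the adjacency matrix.
B² = [[4, 0, 0, 0, 0], [0, 1, 1, 1, 1], [0, 1, 1, 1, 1], [0, 1, 1, 1, 1], [0, 1, 1, 1, 1]]
B³ = [[0, 4, 4, 4, 4], [4, 0, 0, 0, 0], [4, 0, 0, 0, 0], [4, 0, 0, 0, 0], [4, 0, 0, 0, 0]]
B⁴ = [[16, 0, 0, 0, 0], [0, 4, 4, 4, 4], [0, 4, 4, 4, 4], [0, 4, 4, 4, 4], [0, 4, 4, 4, 4]]
B⁵ = [[0, 16, 16, 16, 16], [16, 0, 0, 0, 0], [16, 0, 0, 0, 0], [16, 0, 0, 0, 0], [16, 0, 0, 0, 0]]

0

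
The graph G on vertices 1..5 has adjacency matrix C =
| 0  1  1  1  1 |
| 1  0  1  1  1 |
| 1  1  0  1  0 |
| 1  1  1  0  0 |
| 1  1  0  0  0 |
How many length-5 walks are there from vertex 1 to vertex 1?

The number of length-5 walks from vertex 1 to vertex 1 is entry (1,1) of C⁵, where C is the adjacency matrix.
C² = [[4, 3, 2, 2, 1], [3, 4, 2, 2, 1], [2, 2, 3, 2, 2], [2, 2, 2, 3, 2], [1, 1, 2, 2, 2]]
C³ = [[8, 9, 9, 9, 7], [9, 8, 9, 9, 7], [9, 9, 6, 7, 4], [9, 9, 7, 6, 4], [7, 7, 4, 4, 2]]
C⁴ = [[34, 33, 26, 26, 17], [33, 34, 26, 26, 17], [26, 26, 25, 24, 18], [26, 26, 24, 25, 18], [17, 17, 18, 18, 14]]
C⁵ = [[102, 103, 93, 93, 67], [103, 102, 93, 93, 67], [93, 93, 76, 77, 52], [93, 93, 77, 76, 52], [67, 67, 52, 52, 34]]

102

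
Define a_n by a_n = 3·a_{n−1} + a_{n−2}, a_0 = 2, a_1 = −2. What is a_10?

With companion matrix Q = [[3, 1], [1, 0]], [a_n, a_{n−1}]ᵀ = Q·[a_{n−1}, a_{n−2}]ᵀ, so [a_10, a_9]ᵀ = Q⁹·[a_1, a_0]ᵀ.
Q⁹ = [[42837, 12970], [12970, 3927]], giving [a_10, a_9]ᵀ = [[−59734], [−18086]].

−59734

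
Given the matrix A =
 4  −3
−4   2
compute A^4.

[[1216, −792], [−1056, 688]]

A^2 = [[28, −18], [−24, 16]]
A^3 = [[184, −120], [−160, 104]]
A^4 = [[1216, −792], [−1056, 688]]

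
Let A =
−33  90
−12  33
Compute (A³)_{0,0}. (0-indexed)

tr A = 0 and det A = −9, so the characteristic polynomial is λ² − (0)λ + (−9) with roots −3 and 3.
Eigenvectors give P = [[3, −5], [1, −2]] with P⁻¹ = [[2, −5], [1, −3]], and A = P·diag(−3, 3)·P⁻¹.
Then A³ = P·diag(−27, 27)·P⁻¹ = [[−81, −135], [−27, −54]] · [[2, −5], [1, −3]] = [[−297, 810], [−108, 297]].

−297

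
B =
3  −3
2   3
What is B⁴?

B² = [[3, −18], [12, 3]]
B³ = [[−27, −63], [42, −27]]
B⁴ = [[−207, −108], [72, −207]]

[[−207, −108], [72, −207]]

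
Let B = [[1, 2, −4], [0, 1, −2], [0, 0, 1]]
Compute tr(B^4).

3

B = I + N where N = [[0, 2, −4], [0, 0, −2], [0, 0, 0]] is strictly upper-triangular, so N^3 = 0.
(I + N)^4 = I + 4·N + 6·N^2 = [[1, 8, −40], [0, 1, −8], [0, 0, 1]].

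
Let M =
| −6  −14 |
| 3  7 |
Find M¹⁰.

M² = M (a projection; rank 1, trace 1), so M¹⁰ = M.

[[−6, −14], [3, 7]]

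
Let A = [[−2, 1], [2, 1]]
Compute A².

[[6, −1], [−2, 3]]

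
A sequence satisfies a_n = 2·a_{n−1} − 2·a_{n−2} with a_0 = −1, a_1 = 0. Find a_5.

With companion matrix M = [[2, −2], [1, 0]], [a_n, a_{n−1}]ᵀ = M·[a_{n−1}, a_{n−2}]ᵀ, so [a_5, a_4]ᵀ = M^4·[a_1, a_0]ᵀ.
M^4 = [[−4, 0], [0, −4]], giving [a_5, a_4]ᵀ = [[0], [4]].

0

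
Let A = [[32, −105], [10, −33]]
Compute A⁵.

tr A = −1 and det A = −6, so the characteristic polynomial is λ² − (−1)λ + (−6) with roots −3 and 2.
Eigenvectors give P = [[3, 7], [1, 2]] with P⁻¹ = [[−2, 7], [1, −3]], and A = P·diag(−3, 2)·P⁻¹.
Then A⁵ = P·diag(−243, 32)·P⁻¹ = [[−729, 224], [−243, 64]] · [[−2, 7], [1, −3]] = [[1682, −5775], [550, −1893]].

[[1682, −5775], [550, −1893]]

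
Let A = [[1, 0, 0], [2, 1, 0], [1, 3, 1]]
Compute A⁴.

A = I + N where N = [[0, 0, 0], [2, 0, 0], [1, 3, 0]] is strictly lower-triangular, so N³ = 0.
(I + N)⁴ = I + 4·N + 6·N² = [[1, 0, 0], [8, 1, 0], [40, 12, 1]].

[[1, 0, 0], [8, 1, 0], [40, 12, 1]]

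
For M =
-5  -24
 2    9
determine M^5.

[[-725, -2904], [242, 969]]

tr M = 4 and det M = 3, so the characteristic polynomial is λ² − (4)λ + (3) with roots 3 and 1.
Eigenvectors give P = [[-3, -4], [1, 1]] with P⁻¹ = [[1, 4], [-1, -3]], and M = P·diag(3, 1)·P⁻¹.
Then M^5 = P·diag(243, 1)·P⁻¹ = [[-729, -4], [243, 1]] · [[1, 4], [-1, -3]] = [[-725, -2904], [242, 969]].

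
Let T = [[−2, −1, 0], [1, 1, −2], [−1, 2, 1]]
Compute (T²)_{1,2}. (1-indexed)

1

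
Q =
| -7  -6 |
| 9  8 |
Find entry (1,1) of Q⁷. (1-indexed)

-259

tr Q = 1 and det Q = -2, so the characteristic polynomial is λ² − (1)λ + (-2) with roots -1 and 2.
Eigenvectors give P = [[-1, -2], [1, 3]] with P⁻¹ = [[-3, -2], [1, 1]], and Q = P·diag(-1, 2)·P⁻¹.
Then Q⁷ = P·diag(-1, 128)·P⁻¹ = [[1, -256], [-1, 384]] · [[-3, -2], [1, 1]] = [[-259, -258], [387, 386]].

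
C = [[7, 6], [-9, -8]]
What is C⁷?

[[259, 258], [-387, -386]]

tr C = -1 and det C = -2, so the characteristic polynomial is λ² − (-1)λ + (-2) with roots 1 and -2.
Eigenvectors give P = [[-1, -2], [1, 3]] with P⁻¹ = [[-3, -2], [1, 1]], and C = P·diag(1, -2)·P⁻¹.
Then C⁷ = P·diag(1, -128)·P⁻¹ = [[-1, 256], [1, -384]] · [[-3, -2], [1, 1]] = [[259, 258], [-387, -386]].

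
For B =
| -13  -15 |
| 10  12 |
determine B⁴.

[[211, 195], [-130, -114]]

tr B = -1 and det B = -6, so the characteristic polynomial is λ² − (-1)λ + (-6) with roots 2 and -3.
Eigenvectors give P = [[-1, 3], [1, -2]] with P⁻¹ = [[2, 3], [1, 1]], and B = P·diag(2, -3)·P⁻¹.
Then B⁴ = P·diag(16, 81)·P⁻¹ = [[-16, 243], [16, -162]] · [[2, 3], [1, 1]] = [[211, 195], [-130, -114]].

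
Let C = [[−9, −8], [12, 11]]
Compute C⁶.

tr C = 2 and det C = −3, so the characteristic polynomial is λ² − (2)λ + (−3) with roots 3 and −1.
Eigenvectors give P = [[−2, −1], [3, 1]] with P⁻¹ = [[1, 1], [−3, −2]], and C = P·diag(3, −1)·P⁻¹.
Then C⁶ = P·diag(729, 1)·P⁻¹ = [[−1458, −1], [2187, 1]] · [[1, 1], [−3, −2]] = [[−1455, −1456], [2184, 2185]].

[[−1455, −1456], [2184, 2185]]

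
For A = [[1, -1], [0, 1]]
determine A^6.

A = I + N where N = [[0, -1], [0, 0]] is strictly upper-triangular, so N^2 = 0.
(I + N)^6 = I + 6·N = [[1, -6], [0, 1]].

[[1, -6], [0, 1]]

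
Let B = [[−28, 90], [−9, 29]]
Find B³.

tr B = 1 and det B = −2, so the characteristic polynomial is λ² − (1)λ + (−2) with roots 2 and −1.
Eigenvectors give P = [[3, 10], [1, 3]] with P⁻¹ = [[−3, 10], [1, −3]], and B = P·diag(2, −1)·P⁻¹.
Then B³ = P·diag(8, −1)·P⁻¹ = [[24, −10], [8, −3]] · [[−3, 10], [1, −3]] = [[−82, 270], [−27, 89]].

[[−82, 270], [−27, 89]]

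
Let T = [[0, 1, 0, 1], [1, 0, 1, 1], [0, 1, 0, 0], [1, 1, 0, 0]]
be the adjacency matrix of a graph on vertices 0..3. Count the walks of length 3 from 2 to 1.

3

The number of length-3 walks from vertex 2 to vertex 1 is entry (2,1) of T³, where T is the adjacency matrix.
T² = [[2, 1, 1, 1], [1, 3, 0, 1], [1, 0, 1, 1], [1, 1, 1, 2]]
T³ = [[2, 4, 1, 3], [4, 2, 3, 4], [1, 3, 0, 1], [3, 4, 1, 2]]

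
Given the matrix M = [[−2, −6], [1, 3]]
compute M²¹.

[[−2, −6], [1, 3]]

M² = M (a projection; rank 1, trace 1), so M²¹ = M.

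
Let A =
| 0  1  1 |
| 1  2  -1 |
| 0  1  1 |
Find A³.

A² = [[1, 3, 0], [2, 4, -2], [1, 3, 0]]
A³ = [[3, 7, -2], [4, 8, -4], [3, 7, -2]]

[[3, 7, -2], [4, 8, -4], [3, 7, -2]]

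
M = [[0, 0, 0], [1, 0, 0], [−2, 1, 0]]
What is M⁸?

M is strictly triangular, hence nilpotent: M³ = 0, so M⁸ = 0.

[[0, 0, 0], [0, 0, 0], [0, 0, 0]]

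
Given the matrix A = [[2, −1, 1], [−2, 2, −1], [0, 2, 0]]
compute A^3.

[[16, −4, 8], [−24, 8, −12], [−16, 8, −8]]

A^2 = [[6, −2, 3], [−8, 4, −4], [−4, 4, −2]]
A^3 = [[16, −4, 8], [−24, 8, −12], [−16, 8, −8]]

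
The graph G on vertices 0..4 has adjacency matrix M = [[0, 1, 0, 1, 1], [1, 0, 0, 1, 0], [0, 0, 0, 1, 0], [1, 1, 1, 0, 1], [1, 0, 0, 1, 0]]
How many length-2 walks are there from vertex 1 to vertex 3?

The number of length-2 walks from vertex 1 to vertex 3 is entry (1,3) of M^2, where M is the adjacency matrix.
M^2 = [[3, 1, 1, 2, 1], [1, 2, 1, 1, 2], [1, 1, 1, 0, 1], [2, 1, 0, 4, 1], [1, 2, 1, 1, 2]]

1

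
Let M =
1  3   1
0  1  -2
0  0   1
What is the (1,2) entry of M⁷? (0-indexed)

-14

M = I + N where N = [[0, 3, 1], [0, 0, -2], [0, 0, 0]] is strictly upper-triangular, so N³ = 0.
(I + N)⁷ = I + 7·N + 21·N² = [[1, 21, -119], [0, 1, -14], [0, 0, 1]].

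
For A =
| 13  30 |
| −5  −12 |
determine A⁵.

tr A = 1 and det A = −6, so the characteristic polynomial is λ² − (1)λ + (−6) with roots 3 and −2.
Eigenvectors give P = [[−3, −2], [1, 1]] with P⁻¹ = [[−1, −2], [1, 3]], and A = P·diag(3, −2)·P⁻¹.
Then A⁵ = P·diag(243, −32)·P⁻¹ = [[−729, 64], [243, −32]] · [[−1, −2], [1, 3]] = [[793, 1650], [−275, −582]].

[[793, 1650], [−275, −582]]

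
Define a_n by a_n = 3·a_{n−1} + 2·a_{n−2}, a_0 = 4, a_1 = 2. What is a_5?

With companion matrix C = [[3, 2], [1, 0]], [a_n, a_{n−1}]ᵀ = C·[a_{n−1}, a_{n−2}]ᵀ, so [a_5, a_4]ᵀ = C⁴·[a_1, a_0]ᵀ.
C⁴ = [[139, 78], [39, 22]], giving [a_5, a_4]ᵀ = [[590], [166]].

590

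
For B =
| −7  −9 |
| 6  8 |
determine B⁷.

tr B = 1 and det B = −2, so the characteristic polynomial is λ² − (1)λ + (−2) with roots 2 and −1.
Eigenvectors give P = [[−1, 3], [1, −2]] with P⁻¹ = [[2, 3], [1, 1]], and B = P·diag(2, −1)·P⁻¹.
Then B⁷ = P·diag(128, −1)·P⁻¹ = [[−128, −3], [128, 2]] · [[2, 3], [1, 1]] = [[−259, −387], [258, 386]].

[[−259, −387], [258, 386]]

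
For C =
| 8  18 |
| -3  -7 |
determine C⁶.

tr C = 1 and det C = -2, so the characteristic polynomial is λ² − (1)λ + (-2) with roots 2 and -1.
Eigenvectors give P = [[3, -2], [-1, 1]] with P⁻¹ = [[1, 2], [1, 3]], and C = P·diag(2, -1)·P⁻¹.
Then C⁶ = P·diag(64, 1)·P⁻¹ = [[192, -2], [-64, 1]] · [[1, 2], [1, 3]] = [[190, 378], [-63, -125]].

[[190, 378], [-63, -125]]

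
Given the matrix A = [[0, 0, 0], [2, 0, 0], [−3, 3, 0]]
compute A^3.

[[0, 0, 0], [0, 0, 0], [0, 0, 0]]

A is strictly triangular, hence nilpotent: A^3 = 0, so A^3 = 0.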